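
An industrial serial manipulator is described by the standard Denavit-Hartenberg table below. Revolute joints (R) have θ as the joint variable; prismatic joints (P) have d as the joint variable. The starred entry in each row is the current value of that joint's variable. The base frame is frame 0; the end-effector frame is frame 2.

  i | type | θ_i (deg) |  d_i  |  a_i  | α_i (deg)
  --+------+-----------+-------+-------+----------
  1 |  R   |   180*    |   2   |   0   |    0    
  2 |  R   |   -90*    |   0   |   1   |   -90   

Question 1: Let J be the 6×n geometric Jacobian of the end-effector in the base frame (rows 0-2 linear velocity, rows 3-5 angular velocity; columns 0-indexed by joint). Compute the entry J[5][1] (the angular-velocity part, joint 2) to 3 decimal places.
axis z_1 = (0.0000,0.0000,1.0000); lever o_n−o_1 = (0.0000,1.0000,0.0000)
cross product → J_v[:, 1] = (-1.0000,0.0000,0.0000)
J_ω[:, 1] = z_1
entry J[5][1] = 1.0000

1.000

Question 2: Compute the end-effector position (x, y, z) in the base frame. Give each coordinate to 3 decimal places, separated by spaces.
0.000 1.000 2.000

after link 1: o_1 = (0.0000, 0.0000, 2.0000)
after link 2: o_2 = (0.0000, 1.0000, 2.0000)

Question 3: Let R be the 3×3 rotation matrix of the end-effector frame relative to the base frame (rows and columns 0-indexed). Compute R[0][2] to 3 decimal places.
-1.000

End-effector z-axis (col 2 of R) = (-1.0000,0.0000,0.0000)
R[0][2] = -1.0000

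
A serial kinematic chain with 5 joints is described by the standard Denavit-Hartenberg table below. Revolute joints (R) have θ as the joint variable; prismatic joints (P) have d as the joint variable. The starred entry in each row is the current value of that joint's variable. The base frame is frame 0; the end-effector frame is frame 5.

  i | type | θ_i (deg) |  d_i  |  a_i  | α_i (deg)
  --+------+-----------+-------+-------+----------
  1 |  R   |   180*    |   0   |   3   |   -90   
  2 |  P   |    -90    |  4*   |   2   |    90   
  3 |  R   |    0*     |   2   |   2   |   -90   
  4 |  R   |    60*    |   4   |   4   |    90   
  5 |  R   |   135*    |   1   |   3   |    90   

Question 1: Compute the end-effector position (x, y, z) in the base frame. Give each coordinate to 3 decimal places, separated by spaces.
-2.127 -10.121 5.805

after link 1: o_1 = (-3.0000, 0.0000, 0.0000)
after link 2: o_2 = (-3.0000, -4.0000, 2.0000)
after link 3: o_3 = (-1.0000, -4.0000, 4.0000)
after link 4: o_4 = (-4.4641, -8.0000, 6.0000)
after link 5: o_5 = (-2.1270, -10.1213, 5.8054)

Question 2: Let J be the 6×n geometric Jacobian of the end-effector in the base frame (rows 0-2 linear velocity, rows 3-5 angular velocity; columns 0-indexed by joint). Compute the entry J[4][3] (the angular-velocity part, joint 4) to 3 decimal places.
axis z_3 = (-0.0000,-1.0000,0.0000); lever o_n−o_3 = (-1.1270,-6.1213,1.8054)
cross product → J_v[:, 3] = (-1.8054,0.0000,-1.1270)
J_ω[:, 3] = z_3
entry J[4][3] = -1.0000

-1.000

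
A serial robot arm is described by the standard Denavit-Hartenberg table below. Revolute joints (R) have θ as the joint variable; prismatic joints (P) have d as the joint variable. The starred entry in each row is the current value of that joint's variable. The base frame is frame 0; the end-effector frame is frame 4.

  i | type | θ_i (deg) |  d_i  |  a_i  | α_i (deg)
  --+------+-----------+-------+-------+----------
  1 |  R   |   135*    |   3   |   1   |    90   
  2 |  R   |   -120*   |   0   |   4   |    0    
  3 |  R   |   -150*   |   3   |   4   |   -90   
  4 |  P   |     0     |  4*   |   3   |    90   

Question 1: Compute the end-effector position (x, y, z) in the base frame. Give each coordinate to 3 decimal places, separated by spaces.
after link 1: o_1 = (-0.7071, 0.7071, 3.0000)
after link 2: o_2 = (0.7071, -0.7071, -0.4641)
after link 3: o_3 = (2.8284, 1.4142, 3.5359)
after link 4: o_4 = (5.6569, -1.4142, 6.5359)

5.657 -1.414 6.536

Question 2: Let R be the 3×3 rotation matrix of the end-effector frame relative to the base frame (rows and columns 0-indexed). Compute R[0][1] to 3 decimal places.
End-effector y-axis (col 1 of R) = (0.7071,-0.7071,-0.0000)
R[0][1] = 0.7071

0.707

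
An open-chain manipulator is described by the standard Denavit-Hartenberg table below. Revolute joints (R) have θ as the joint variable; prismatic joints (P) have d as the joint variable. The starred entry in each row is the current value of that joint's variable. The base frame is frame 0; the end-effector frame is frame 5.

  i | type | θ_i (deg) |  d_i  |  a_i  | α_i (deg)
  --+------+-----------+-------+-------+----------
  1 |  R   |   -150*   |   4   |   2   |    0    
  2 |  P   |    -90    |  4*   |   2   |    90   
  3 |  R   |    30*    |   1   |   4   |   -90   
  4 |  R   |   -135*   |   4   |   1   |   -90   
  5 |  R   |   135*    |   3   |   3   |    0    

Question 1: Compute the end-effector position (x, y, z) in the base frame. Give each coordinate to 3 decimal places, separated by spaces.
after link 1: o_1 = (-1.7321, -1.0000, 4.0000)
after link 2: o_2 = (-2.7321, 0.7321, 8.0000)
after link 3: o_3 = (-3.5981, 4.2321, 10.0000)
after link 4: o_4 = (-1.6795, 2.3232, 13.1105)
after link 5: o_5 = (-3.2398, 6.2684, 13.0841)

-3.240 6.268 13.084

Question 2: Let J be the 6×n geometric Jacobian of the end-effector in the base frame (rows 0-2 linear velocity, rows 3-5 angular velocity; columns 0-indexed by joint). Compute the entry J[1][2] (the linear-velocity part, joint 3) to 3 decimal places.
axis z_2 = (0.8660,0.5000,0.0000); lever o_n−o_2 = (-0.5078,5.5364,5.0841)
cross product → J_v[:, 2] = (2.5420,-4.4030,5.0485)
J_ω[:, 2] = z_2
entry J[1][2] = -4.4030

-4.403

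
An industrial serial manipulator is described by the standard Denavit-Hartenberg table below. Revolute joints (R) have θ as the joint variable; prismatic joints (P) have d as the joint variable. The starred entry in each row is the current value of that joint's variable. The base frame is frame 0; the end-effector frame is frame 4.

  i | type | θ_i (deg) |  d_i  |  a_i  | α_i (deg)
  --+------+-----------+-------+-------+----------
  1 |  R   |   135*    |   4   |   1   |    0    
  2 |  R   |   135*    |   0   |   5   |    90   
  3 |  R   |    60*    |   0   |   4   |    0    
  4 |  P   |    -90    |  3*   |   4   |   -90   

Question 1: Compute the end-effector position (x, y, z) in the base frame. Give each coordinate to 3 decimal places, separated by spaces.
-3.707 -9.757 5.464

after link 1: o_1 = (-0.7071, 0.7071, 4.0000)
after link 2: o_2 = (-0.7071, -4.2929, 4.0000)
after link 3: o_3 = (-0.7071, -6.2929, 7.4641)
after link 4: o_4 = (-3.7071, -9.7570, 5.4641)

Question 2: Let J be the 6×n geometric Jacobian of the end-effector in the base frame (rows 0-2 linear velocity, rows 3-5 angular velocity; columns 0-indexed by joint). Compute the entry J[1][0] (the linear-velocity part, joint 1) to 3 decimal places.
-3.707

axis z_0 = ẑ; lever o_n−o_0 = (-3.7071,-9.7570,5.4641)
cross product → J_v[:, 0] = (9.7570,-3.7071,0.0000)
J_ω[:, 0] = z_0
entry J[1][0] = -3.7071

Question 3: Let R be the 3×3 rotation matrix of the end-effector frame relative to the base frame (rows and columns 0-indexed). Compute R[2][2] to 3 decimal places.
0.866

End-effector z-axis (col 2 of R) = (-0.0000,-0.5000,0.8660)
R[2][2] = 0.8660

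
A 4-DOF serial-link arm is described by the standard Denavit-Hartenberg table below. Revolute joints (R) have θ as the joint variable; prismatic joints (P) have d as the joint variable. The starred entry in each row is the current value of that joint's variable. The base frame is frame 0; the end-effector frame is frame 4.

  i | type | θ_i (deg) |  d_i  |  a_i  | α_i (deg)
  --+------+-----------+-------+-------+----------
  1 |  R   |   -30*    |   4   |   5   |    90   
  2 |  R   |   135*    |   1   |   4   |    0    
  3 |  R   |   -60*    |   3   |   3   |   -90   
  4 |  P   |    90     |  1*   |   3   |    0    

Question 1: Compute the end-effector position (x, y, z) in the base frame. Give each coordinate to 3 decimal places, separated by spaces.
after link 1: o_1 = (4.3301, -2.5000, 4.0000)
after link 2: o_2 = (1.3806, -1.9518, 6.8284)
after link 3: o_3 = (0.5531, -4.9381, 9.7262)
after link 4: o_4 = (1.2166, -1.8571, 9.9850)

1.217 -1.857 9.985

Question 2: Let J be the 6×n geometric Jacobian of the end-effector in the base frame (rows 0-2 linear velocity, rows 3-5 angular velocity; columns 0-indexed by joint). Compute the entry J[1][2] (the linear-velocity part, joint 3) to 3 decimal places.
axis z_2 = (-0.5000,-0.8660,0.0000); lever o_n−o_2 = (-0.1641,0.0947,3.1566)
cross product → J_v[:, 2] = (-2.7337,1.5783,-0.1895)
J_ω[:, 2] = z_2
entry J[1][2] = 1.5783

1.578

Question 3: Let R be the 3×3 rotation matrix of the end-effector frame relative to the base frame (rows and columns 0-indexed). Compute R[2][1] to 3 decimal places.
End-effector y-axis (col 1 of R) = (-0.2241,0.1294,-0.9659)
R[2][1] = -0.9659

-0.966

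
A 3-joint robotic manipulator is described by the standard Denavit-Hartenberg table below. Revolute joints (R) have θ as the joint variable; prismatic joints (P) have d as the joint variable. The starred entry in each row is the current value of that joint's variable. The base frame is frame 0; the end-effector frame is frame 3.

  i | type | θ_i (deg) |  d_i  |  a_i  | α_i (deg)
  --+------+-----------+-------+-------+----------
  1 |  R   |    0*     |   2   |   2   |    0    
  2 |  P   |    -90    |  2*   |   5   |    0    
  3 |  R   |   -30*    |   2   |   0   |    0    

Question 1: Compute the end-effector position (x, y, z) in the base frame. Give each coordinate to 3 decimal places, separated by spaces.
after link 1: o_1 = (2.0000, 0.0000, 2.0000)
after link 2: o_2 = (2.0000, -5.0000, 4.0000)
after link 3: o_3 = (2.0000, -5.0000, 6.0000)

2.000 -5.000 6.000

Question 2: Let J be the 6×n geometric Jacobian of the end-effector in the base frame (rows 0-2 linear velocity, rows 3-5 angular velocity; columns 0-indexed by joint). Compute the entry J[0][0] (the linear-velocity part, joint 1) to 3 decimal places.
5.000

axis z_0 = ẑ; lever o_n−o_0 = (2.0000,-5.0000,6.0000)
cross product → J_v[:, 0] = (5.0000,2.0000,-0.0000)
J_ω[:, 0] = z_0
entry J[0][0] = 5.0000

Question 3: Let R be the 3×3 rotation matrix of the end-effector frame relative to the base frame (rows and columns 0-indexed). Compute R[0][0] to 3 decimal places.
End-effector x-axis (col 0 of R) = (-0.5000,-0.8660,0.0000)
R[0][0] = -0.5000

-0.500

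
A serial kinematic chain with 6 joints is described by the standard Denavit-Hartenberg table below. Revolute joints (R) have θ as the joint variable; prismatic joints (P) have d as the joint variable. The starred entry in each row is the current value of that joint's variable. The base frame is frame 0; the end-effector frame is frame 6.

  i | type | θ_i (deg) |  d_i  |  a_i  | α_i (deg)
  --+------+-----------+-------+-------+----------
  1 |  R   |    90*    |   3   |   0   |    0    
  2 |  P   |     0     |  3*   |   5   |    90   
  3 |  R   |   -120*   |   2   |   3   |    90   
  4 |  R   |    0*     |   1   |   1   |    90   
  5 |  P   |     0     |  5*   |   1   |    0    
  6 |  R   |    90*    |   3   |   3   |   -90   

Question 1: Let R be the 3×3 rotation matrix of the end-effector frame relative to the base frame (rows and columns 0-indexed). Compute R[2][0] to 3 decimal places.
0.500

End-effector x-axis (col 0 of R) = (0.0000,-0.8660,0.5000)
R[2][0] = 0.5000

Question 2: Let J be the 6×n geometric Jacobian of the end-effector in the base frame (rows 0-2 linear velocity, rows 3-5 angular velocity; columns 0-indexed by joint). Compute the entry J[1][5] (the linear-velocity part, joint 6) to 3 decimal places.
axis z_5 = (-1.0000,-0.0000,-0.0000); lever o_n−o_5 = (-3.0000,-2.5981,1.5000)
cross product → J_v[:, 5] = (-0.0000,1.5000,2.5981)
J_ω[:, 5] = z_5
entry J[1][5] = 1.5000

1.500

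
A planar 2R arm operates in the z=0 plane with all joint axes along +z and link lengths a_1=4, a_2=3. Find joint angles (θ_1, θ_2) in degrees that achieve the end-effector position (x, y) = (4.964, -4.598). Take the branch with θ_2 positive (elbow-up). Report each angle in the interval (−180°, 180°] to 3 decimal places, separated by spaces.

-55.619 30.008

cos θ_2 = (45.7829−4²−3²)/(2·4·3) = 0.8660; θ_2 = 30.0082° (elbow-up)
β = atan2(-4.5980,4.9640) = -42.8080°; ψ = atan2(1.5004,6.5979) = 12.8113°
θ_1 = β − ψ = -55.6193°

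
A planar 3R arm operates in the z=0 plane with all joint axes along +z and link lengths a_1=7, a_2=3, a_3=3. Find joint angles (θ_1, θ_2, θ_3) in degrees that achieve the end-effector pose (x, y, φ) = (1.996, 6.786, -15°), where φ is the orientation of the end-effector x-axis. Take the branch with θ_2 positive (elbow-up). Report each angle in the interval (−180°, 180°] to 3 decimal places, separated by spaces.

wrist centre = target − a_3·(cos φ, sin φ) = (-0.9018, 7.5625)
cos θ_2 = (58.0040−7²−3²)/(2·7·3) = 0.0001; θ_2 = 89.9946° (elbow-up)
β = atan2(7.5625,-0.9018) = 96.8001°; ψ = atan2(3.0000,7.0003) = 23.1978°
θ_1 = β − ψ = 73.6023°
θ_3 = φ − θ_1 − θ_2 = -178.5969° (wrapped to (-180°,180°])

73.602 89.995 -178.597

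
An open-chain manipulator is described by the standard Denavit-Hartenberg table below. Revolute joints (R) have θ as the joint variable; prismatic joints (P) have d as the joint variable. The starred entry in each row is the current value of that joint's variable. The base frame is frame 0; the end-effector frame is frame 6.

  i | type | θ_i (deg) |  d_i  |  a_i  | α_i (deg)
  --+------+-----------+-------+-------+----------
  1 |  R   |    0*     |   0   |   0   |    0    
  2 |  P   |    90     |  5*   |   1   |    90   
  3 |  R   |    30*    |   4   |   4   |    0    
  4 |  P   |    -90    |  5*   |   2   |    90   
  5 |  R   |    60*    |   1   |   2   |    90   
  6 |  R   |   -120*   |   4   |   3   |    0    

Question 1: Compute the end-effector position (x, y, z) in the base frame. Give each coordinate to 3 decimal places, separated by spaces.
7.433 8.705 2.850

after link 1: o_1 = (0.0000, 0.0000, 0.0000)
after link 2: o_2 = (0.0000, 1.0000, 5.0000)
after link 3: o_3 = (4.0000, 4.4641, 7.0000)
after link 4: o_4 = (9.0000, 5.4641, 5.2679)
after link 5: o_5 = (10.7321, 5.0981, 3.9019)
after link 6: o_6 = (7.4330, 8.7051, 2.8505)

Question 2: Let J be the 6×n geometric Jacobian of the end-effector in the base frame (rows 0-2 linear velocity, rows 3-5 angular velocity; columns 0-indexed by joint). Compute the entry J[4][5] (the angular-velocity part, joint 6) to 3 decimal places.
axis z_5 = (-0.5000,0.4330,-0.7500); lever o_n−o_5 = (-3.2990,3.6071,-1.0514)
cross product → J_v[:, 5] = (2.2500,1.9486,-0.3750)
J_ω[:, 5] = z_5
entry J[4][5] = 0.4330

0.433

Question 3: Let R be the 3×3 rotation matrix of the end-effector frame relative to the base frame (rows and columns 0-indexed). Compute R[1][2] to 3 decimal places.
0.433

End-effector z-axis (col 2 of R) = (-0.5000,0.4330,-0.7500)
R[1][2] = 0.4330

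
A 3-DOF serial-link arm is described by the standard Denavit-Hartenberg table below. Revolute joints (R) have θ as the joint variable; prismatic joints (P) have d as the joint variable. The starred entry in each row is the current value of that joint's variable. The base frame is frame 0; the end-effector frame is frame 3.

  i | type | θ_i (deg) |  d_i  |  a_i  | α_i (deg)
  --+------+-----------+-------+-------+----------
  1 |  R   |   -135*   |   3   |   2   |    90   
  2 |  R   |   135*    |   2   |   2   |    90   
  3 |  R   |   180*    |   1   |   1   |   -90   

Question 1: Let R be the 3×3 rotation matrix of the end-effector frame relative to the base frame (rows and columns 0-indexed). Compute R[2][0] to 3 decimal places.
End-effector x-axis (col 0 of R) = (-0.5000,-0.5000,-0.7071)
R[2][0] = -0.7071

-0.707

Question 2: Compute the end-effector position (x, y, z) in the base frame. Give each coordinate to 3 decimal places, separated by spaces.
after link 1: o_1 = (-1.4142, -1.4142, 3.0000)
after link 2: o_2 = (-1.8284, 1.0000, 4.4142)
after link 3: o_3 = (-2.8284, -0.0000, 4.4142)

-2.828 -0.000 4.414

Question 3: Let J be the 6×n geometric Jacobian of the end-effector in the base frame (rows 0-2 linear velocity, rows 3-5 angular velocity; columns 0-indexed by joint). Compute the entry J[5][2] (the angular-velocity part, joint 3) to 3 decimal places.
axis z_2 = (-0.5000,-0.5000,0.7071); lever o_n−o_2 = (-1.0000,-1.0000,0.0000)
cross product → J_v[:, 2] = (0.7071,-0.7071,-0.0000)
J_ω[:, 2] = z_2
entry J[5][2] = 0.7071

0.707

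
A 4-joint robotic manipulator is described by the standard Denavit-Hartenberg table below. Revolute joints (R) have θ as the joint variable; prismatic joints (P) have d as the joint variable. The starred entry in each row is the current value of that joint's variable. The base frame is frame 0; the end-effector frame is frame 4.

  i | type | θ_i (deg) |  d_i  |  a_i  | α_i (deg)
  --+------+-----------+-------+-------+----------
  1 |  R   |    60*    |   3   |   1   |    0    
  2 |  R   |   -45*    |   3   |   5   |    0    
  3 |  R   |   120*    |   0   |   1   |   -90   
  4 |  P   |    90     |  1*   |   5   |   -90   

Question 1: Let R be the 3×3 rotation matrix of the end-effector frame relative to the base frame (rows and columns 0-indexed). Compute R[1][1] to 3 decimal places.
0.707

End-effector y-axis (col 1 of R) = (0.7071,0.7071,-0.0000)
R[1][1] = 0.7071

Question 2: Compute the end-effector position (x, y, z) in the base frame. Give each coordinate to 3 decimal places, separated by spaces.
after link 1: o_1 = (0.5000, 0.8660, 3.0000)
after link 2: o_2 = (5.3296, 2.1601, 6.0000)
after link 3: o_3 = (4.6225, 2.8672, 6.0000)
after link 4: o_4 = (3.9154, 2.1601, 1.0000)

3.915 2.160 1.000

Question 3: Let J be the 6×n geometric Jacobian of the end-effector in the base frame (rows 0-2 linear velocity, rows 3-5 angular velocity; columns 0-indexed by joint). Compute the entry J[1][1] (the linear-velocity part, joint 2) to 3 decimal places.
3.415

axis z_1 = (0.0000,0.0000,1.0000); lever o_n−o_1 = (3.4154,1.2941,-2.0000)
cross product → J_v[:, 1] = (-1.2941,3.4154,0.0000)
J_ω[:, 1] = z_1
entry J[1][1] = 3.4154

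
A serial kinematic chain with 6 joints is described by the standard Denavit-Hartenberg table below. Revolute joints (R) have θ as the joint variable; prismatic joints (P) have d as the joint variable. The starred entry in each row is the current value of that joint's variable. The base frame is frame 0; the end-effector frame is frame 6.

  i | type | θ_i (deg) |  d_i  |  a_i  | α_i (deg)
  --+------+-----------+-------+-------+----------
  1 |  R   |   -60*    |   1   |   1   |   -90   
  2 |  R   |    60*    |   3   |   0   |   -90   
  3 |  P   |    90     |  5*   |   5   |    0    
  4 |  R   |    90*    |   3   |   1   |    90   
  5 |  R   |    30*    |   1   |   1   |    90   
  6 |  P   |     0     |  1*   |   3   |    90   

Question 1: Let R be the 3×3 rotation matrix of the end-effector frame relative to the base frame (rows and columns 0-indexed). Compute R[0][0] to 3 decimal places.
End-effector x-axis (col 0 of R) = (-0.4330,0.7500,0.5000)
R[0][0] = -0.4330

-0.433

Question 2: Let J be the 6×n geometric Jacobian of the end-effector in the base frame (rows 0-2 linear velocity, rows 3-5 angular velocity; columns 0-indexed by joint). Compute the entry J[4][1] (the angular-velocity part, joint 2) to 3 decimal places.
0.500

axis z_1 = (0.8660,0.5000,0.0000); lever o_n−o_1 = (-7.7942,7.5000,-0.2679)
cross product → J_v[:, 1] = (-0.1340,0.2321,10.3923)
J_ω[:, 1] = z_1
entry J[4][1] = 0.5000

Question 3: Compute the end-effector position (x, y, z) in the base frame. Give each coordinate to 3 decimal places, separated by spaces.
-7.294 6.634 0.732

after link 1: o_1 = (0.5000, -0.8660, 1.0000)
after link 2: o_2 = (3.0981, 0.6340, 1.0000)
after link 3: o_3 = (-3.3971, 1.8840, -1.5000)
after link 4: o_4 = (-4.9462, 4.5670, -2.1340)
after link 5: o_5 = (-6.2452, 4.8170, -1.6340)
after link 6: o_6 = (-7.2942, 6.6340, 0.7321)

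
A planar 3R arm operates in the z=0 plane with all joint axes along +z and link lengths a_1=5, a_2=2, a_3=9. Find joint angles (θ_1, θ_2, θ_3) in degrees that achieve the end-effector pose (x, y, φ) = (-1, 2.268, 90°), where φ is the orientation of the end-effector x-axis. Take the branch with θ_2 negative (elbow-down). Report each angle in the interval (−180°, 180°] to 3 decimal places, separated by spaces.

-89.999 -30.004 -149.997

wrist centre = target − a_3·(cos φ, sin φ) = (-1.0000, -6.7320)
cos θ_2 = (46.3198−5²−2²)/(2·5·2) = 0.8660; θ_2 = -30.0039° (elbow-down)
β = atan2(-6.7320,-1.0000) = -98.4492°; ψ = atan2(-1.0001,6.7320) = -8.4502°
θ_1 = β − ψ = -89.9990°
θ_3 = φ − θ_1 − θ_2 = -149.9971° (wrapped to (-180°,180°])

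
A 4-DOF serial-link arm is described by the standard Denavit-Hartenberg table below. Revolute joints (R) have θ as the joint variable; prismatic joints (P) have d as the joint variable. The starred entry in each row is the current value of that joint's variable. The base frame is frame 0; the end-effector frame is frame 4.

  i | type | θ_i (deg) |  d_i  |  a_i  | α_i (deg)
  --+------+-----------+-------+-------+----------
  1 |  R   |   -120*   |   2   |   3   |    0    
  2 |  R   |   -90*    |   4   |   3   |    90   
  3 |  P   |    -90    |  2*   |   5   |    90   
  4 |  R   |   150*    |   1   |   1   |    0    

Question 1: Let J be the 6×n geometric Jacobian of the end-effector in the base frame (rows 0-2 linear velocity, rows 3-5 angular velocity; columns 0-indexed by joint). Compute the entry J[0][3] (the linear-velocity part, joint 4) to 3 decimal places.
-0.433

axis z_3 = (0.8660,-0.5000,-0.0000); lever o_n−o_3 = (1.1160,-0.0670,0.8660)
cross product → J_v[:, 3] = (-0.4330,-0.7500,0.5000)
J_ω[:, 3] = z_3
entry J[0][3] = -0.4330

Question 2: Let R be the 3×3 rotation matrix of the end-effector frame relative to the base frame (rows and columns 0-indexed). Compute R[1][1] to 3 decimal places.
End-effector y-axis (col 1 of R) = (-0.4330,-0.7500,0.5000)
R[1][1] = -0.7500

-0.750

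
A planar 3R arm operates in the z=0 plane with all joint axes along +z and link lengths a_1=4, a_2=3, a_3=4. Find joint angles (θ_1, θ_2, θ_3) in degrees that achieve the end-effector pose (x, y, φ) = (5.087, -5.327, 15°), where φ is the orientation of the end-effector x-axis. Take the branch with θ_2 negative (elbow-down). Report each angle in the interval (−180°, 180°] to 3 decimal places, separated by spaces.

-60.009 -44.985 119.994

wrist centre = target − a_3·(cos φ, sin φ) = (1.2233, -6.3623)
cos θ_2 = (41.9750−4²−3²)/(2·4·3) = 0.7073; θ_2 = -44.9850° (elbow-down)
β = atan2(-6.3623,1.2233) = -79.1164°; ψ = atan2(-2.1208,6.1219) = -19.1073°
θ_1 = β − ψ = -60.0091°
θ_3 = φ − θ_1 − θ_2 = 119.9940° (wrapped to (-180°,180°])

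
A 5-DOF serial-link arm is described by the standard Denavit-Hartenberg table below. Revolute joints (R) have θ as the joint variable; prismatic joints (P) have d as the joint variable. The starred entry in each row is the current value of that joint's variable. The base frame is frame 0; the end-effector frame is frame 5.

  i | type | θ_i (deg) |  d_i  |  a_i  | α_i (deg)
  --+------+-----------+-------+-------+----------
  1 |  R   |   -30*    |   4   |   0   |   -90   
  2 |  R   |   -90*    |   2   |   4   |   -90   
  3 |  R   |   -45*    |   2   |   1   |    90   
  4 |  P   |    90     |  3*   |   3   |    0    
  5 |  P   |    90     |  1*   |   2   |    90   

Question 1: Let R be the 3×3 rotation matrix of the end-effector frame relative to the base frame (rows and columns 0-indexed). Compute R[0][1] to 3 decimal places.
0.354

End-effector y-axis (col 1 of R) = (0.3536,0.6124,-0.7071)
R[0][1] = 0.3536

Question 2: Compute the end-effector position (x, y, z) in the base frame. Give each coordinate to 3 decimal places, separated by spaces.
6.391 1.069 4.464

after link 1: o_1 = (0.0000, 0.0000, 4.0000)
after link 2: o_2 = (1.0000, 1.7321, 8.0000)
after link 3: o_3 = (3.0856, 1.3444, 8.7071)
after link 4: o_4 = (6.7443, 1.6815, 6.5858)
after link 5: o_5 = (6.3908, 1.0692, 4.4645)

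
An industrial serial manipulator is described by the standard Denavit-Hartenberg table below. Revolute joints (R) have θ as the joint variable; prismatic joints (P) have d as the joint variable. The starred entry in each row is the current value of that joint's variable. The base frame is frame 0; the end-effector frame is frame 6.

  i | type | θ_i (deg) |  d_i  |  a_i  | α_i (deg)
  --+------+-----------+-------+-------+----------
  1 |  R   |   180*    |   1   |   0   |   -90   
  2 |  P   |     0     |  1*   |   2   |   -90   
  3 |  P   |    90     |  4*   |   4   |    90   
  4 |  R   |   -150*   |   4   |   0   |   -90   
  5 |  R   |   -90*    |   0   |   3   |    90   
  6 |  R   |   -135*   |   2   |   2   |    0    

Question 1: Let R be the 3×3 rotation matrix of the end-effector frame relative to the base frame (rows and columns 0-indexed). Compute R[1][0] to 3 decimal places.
-0.354

End-effector x-axis (col 0 of R) = (0.7071,-0.3536,-0.6124)
R[1][0] = -0.3536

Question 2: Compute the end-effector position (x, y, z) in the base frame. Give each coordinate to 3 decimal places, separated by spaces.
after link 1: o_1 = (0.0000, 0.0000, 1.0000)
after link 2: o_2 = (-2.0000, -1.0000, 1.0000)
after link 3: o_3 = (-2.0000, 3.0000, -3.0000)
after link 4: o_4 = (-6.0000, 3.0000, -3.0000)
after link 5: o_5 = (-9.0000, 3.0000, -3.0000)
after link 6: o_6 = (-7.5858, 4.0249, -5.2247)

-7.586 4.025 -5.225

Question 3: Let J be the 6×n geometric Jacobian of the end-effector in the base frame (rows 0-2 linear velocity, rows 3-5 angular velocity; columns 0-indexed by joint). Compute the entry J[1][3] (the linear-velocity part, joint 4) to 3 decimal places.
-2.225

axis z_3 = (-1.0000,0.0000,-0.0000); lever o_n−o_3 = (-5.5858,1.0249,-2.2247)
cross product → J_v[:, 3] = (-0.0000,-2.2247,-1.0249)
J_ω[:, 3] = z_3
entry J[1][3] = -2.2247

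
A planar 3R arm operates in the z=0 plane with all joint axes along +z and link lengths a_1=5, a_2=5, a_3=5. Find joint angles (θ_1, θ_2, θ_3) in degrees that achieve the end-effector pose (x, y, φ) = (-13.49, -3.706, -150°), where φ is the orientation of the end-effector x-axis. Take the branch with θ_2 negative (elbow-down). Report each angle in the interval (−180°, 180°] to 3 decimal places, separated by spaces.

wrist centre = target − a_3·(cos φ, sin φ) = (-9.1599, -1.2060)
cos θ_2 = (85.3577−5²−5²)/(2·5·5) = 0.7072; θ_2 = -44.9962° (elbow-down)
β = atan2(-1.2060,-9.1599) = -172.4995°; ψ = atan2(-3.5353,8.5358) = -22.4981°
θ_1 = β − ψ = -150.0014°
θ_3 = φ − θ_1 − θ_2 = 44.9976° (wrapped to (-180°,180°])

-150.001 -44.996 44.998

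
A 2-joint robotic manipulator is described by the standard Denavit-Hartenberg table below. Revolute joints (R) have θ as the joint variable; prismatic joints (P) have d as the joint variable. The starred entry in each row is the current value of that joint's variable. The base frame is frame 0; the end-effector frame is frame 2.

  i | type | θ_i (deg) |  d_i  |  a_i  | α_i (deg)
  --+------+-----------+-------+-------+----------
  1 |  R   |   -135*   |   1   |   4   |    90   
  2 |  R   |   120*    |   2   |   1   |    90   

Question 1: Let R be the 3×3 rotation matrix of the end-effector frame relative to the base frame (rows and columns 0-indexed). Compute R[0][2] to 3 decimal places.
-0.612

End-effector z-axis (col 2 of R) = (-0.6124,-0.6124,0.5000)
R[0][2] = -0.6124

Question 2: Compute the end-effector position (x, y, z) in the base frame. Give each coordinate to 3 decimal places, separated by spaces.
-3.889 -1.061 1.866

after link 1: o_1 = (-2.8284, -2.8284, 1.0000)
after link 2: o_2 = (-3.8891, -1.0607, 1.8660)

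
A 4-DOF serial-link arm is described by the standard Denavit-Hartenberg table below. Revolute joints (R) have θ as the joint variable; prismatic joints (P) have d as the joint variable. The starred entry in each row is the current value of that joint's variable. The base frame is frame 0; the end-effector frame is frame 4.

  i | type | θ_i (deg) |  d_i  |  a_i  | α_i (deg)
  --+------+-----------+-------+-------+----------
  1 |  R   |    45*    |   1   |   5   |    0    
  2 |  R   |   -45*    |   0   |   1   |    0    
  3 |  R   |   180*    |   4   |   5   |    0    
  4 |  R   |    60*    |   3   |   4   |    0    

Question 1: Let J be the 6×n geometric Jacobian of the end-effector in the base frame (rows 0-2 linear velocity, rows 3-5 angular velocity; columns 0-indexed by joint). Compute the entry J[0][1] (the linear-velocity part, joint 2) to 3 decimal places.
axis z_1 = (0.0000,0.0000,1.0000); lever o_n−o_1 = (-6.0000,-3.4641,7.0000)
cross product → J_v[:, 1] = (3.4641,-6.0000,0.0000)
J_ω[:, 1] = z_1
entry J[0][1] = 3.4641

3.464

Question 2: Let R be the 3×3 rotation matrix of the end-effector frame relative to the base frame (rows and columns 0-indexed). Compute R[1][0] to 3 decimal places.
End-effector x-axis (col 0 of R) = (-0.5000,-0.8660,0.0000)
R[1][0] = -0.8660

-0.866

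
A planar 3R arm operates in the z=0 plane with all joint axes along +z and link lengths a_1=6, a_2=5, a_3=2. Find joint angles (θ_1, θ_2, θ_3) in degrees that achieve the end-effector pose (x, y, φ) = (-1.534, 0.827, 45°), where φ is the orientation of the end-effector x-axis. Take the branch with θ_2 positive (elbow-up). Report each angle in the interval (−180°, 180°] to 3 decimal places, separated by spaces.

135.006 150.003 119.991

wrist centre = target − a_3·(cos φ, sin φ) = (-2.9482, -0.5872)
cos θ_2 = (9.0368−6²−5²)/(2·6·5) = -0.8661; θ_2 = 150.0032° (elbow-up)
β = atan2(-0.5872,-2.9482) = -168.7355°; ψ = atan2(2.4998,1.6697) = 56.2587°
θ_1 = β − ψ = -224.9942°
θ_3 = φ − θ_1 − θ_2 = 119.9910° (wrapped to (-180°,180°])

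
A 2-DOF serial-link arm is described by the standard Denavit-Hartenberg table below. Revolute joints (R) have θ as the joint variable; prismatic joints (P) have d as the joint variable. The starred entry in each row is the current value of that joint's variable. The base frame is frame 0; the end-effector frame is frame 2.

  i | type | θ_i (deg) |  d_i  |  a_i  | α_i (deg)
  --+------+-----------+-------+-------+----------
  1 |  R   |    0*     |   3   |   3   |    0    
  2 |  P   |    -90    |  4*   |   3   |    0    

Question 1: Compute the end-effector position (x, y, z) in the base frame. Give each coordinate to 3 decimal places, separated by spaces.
3.000 -3.000 7.000

after link 1: o_1 = (3.0000, 0.0000, 3.0000)
after link 2: o_2 = (3.0000, -3.0000, 7.0000)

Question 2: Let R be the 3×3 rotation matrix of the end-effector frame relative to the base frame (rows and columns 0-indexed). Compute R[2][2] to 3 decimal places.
End-effector z-axis (col 2 of R) = (0.0000,0.0000,1.0000)
R[2][2] = 1.0000

1.000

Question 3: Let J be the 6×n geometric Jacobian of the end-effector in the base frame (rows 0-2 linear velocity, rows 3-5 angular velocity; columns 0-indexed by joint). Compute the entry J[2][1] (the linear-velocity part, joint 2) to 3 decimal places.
prismatic axis z_1 = (0.0000,0.0000,1.0000)
J_v[:, 1] = z_1; J_ω[:, 1] = (0,0,0)
entry J[2][1] = 1.0000

1.000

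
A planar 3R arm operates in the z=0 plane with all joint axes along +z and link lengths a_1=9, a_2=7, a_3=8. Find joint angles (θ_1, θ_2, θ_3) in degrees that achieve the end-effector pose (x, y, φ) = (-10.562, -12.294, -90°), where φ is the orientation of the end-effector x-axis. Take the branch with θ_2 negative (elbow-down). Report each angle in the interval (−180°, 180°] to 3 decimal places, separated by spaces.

-120.000 -90.003 120.002

wrist centre = target − a_3·(cos φ, sin φ) = (-10.5620, -4.2940)
cos θ_2 = (129.9943−9²−7²)/(2·9·7) = -0.0000; θ_2 = -90.0026° (elbow-down)
β = atan2(-4.2940,-10.5620) = -157.8757°; ψ = atan2(-7.0000,8.9997) = -37.8760°
θ_1 = β − ψ = -119.9997°
θ_3 = φ − θ_1 − θ_2 = 120.0023° (wrapped to (-180°,180°])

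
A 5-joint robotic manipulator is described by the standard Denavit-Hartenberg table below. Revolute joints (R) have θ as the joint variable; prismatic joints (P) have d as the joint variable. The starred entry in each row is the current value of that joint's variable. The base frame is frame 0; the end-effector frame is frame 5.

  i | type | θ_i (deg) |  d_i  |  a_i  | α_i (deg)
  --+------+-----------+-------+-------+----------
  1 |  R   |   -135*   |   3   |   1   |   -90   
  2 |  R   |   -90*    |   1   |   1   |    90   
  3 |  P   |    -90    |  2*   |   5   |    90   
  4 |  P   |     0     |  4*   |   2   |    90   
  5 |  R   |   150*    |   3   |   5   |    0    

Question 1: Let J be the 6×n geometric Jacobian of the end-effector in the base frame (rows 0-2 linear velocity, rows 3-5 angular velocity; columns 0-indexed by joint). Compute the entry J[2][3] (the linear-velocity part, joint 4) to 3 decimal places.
prismatic axis z_3 = (0.0000,0.0000,-1.0000)
J_v[:, 3] = z_3; J_ω[:, 3] = (0,0,0)
entry J[2][3] = -1.0000

-1.000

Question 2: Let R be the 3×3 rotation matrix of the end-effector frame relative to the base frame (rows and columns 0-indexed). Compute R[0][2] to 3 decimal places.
-0.707

End-effector z-axis (col 2 of R) = (-0.7071,-0.7071,-0.0000)
R[0][2] = -0.7071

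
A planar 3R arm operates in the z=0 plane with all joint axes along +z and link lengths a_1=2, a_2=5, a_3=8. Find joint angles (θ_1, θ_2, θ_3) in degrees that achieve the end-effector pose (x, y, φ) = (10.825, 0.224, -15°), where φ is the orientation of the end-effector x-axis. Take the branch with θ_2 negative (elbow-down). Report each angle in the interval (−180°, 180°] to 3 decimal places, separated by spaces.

wrist centre = target − a_3·(cos φ, sin φ) = (3.0976, 2.2946)
cos θ_2 = (14.8601−2²−5²)/(2·2·5) = -0.7070; θ_2 = -134.9911° (elbow-down)
β = atan2(2.2946,3.0976) = 36.5293°; ψ = atan2(-3.5361,-1.5350) = -113.4653°
θ_1 = β − ψ = 149.9946°
θ_3 = φ − θ_1 − θ_2 = -30.0035° (wrapped to (-180°,180°])

149.995 -134.991 -30.003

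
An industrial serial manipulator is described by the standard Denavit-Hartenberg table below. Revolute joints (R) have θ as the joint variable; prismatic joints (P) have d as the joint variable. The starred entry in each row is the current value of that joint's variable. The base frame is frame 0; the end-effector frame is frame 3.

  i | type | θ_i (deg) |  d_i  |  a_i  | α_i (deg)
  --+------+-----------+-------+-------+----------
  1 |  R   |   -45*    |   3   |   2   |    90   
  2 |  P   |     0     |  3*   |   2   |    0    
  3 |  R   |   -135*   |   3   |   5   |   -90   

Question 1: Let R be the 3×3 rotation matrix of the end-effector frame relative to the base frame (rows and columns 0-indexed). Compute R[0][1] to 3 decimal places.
End-effector y-axis (col 1 of R) = (0.7071,0.7071,-0.0000)
R[0][1] = 0.7071

0.707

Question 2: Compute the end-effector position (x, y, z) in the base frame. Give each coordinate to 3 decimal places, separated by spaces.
after link 1: o_1 = (1.4142, -1.4142, 3.0000)
after link 2: o_2 = (0.7071, -4.9497, 3.0000)
after link 3: o_3 = (-3.9142, -4.5711, -0.5355)

-3.914 -4.571 -0.536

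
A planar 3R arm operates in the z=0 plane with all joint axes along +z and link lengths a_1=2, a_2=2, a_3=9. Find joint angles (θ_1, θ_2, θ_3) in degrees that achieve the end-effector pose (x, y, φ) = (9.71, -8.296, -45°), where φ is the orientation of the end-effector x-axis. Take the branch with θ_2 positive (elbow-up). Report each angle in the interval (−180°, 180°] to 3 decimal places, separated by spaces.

wrist centre = target − a_3·(cos φ, sin φ) = (3.3460, -1.9320)
cos θ_2 = (14.9288−2²−2²)/(2·2·2) = 0.8661; θ_2 = 29.9921° (elbow-up)
β = atan2(-1.9320,3.3460) = -30.0026°; ψ = atan2(0.9998,3.7322) = 14.9961°
θ_1 = β − ψ = -44.9987°
θ_3 = φ − θ_1 − θ_2 = -29.9935° (wrapped to (-180°,180°])

-44.999 29.992 -29.993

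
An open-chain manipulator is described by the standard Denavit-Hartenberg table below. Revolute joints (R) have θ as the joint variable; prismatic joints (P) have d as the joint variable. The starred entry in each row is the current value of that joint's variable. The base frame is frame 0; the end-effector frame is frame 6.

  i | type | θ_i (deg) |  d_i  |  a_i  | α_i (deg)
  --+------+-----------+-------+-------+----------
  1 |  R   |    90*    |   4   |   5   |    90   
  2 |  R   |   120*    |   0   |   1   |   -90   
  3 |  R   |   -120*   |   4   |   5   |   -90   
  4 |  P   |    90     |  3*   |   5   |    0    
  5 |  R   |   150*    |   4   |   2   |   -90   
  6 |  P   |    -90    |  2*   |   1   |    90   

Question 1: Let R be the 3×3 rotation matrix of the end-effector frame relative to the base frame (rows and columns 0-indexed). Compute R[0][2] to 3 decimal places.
End-effector z-axis (col 2 of R) = (0.4330,0.8750,0.2165)
R[0][2] = 0.4330

0.433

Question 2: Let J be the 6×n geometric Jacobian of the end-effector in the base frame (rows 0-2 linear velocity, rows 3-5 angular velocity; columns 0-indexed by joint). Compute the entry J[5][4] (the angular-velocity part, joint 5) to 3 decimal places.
axis z_4 = (0.5000,-0.4330,0.7500); lever o_n−o_4 = (3.1340,-4.3481,2.0670)
cross product → J_v[:, 4] = (2.3660,1.3170,-0.8170)
J_ω[:, 4] = z_4
entry J[5][4] = 0.7500

0.750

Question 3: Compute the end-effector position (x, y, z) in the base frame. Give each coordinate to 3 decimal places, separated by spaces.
8.964 0.969 7.518

after link 1: o_1 = (0.0000, 5.0000, 4.0000)
after link 2: o_2 = (0.0000, 4.5000, 4.8660)
after link 3: o_3 = (4.3301, 2.2859, 0.7010)
after link 4: o_4 = (5.8301, 5.3170, 5.4510)
after link 5: o_5 = (6.9641, 1.8349, 8.0179)
after link 6: o_6 = (8.9641, 0.9689, 7.5179)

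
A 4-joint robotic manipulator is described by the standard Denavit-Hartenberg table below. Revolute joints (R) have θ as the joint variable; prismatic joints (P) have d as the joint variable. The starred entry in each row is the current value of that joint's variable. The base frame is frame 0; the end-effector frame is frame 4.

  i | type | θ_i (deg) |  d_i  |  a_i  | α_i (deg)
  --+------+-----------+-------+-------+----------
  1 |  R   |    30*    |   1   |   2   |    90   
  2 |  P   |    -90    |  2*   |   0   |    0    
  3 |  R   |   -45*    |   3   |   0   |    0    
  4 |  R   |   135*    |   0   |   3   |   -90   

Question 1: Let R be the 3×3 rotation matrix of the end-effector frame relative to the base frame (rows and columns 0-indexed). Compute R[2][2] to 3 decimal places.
1.000

End-effector z-axis (col 2 of R) = (-0.0000,-0.0000,1.0000)
R[2][2] = 1.0000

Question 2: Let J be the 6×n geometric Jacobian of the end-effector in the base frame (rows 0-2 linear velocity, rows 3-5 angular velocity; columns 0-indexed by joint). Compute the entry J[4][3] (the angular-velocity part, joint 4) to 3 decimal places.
axis z_3 = (0.5000,-0.8660,0.0000); lever o_n−o_3 = (2.5981,1.5000,0.0000)
cross product → J_v[:, 3] = (-0.0000,0.0000,3.0000)
J_ω[:, 3] = z_3
entry J[4][3] = -0.8660

-0.866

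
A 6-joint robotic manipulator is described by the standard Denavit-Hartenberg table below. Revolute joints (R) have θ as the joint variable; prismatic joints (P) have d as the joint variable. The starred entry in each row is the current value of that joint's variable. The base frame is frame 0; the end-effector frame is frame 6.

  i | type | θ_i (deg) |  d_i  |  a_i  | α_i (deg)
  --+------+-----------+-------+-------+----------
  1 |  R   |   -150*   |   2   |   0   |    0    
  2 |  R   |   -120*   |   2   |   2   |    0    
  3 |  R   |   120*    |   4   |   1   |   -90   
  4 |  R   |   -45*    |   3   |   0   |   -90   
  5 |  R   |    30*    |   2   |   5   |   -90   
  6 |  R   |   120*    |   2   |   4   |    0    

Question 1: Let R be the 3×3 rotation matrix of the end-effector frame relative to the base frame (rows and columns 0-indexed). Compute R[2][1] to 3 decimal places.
-0.884

End-effector y-axis (col 1 of R) = (0.3696,-0.2866,-0.8839)
R[2][1] = -0.8839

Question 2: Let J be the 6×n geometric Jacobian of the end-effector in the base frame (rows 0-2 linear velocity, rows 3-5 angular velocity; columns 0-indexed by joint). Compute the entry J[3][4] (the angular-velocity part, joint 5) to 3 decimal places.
-0.612

axis z_4 = (-0.6124,-0.3536,-0.7071); lever o_n−o_4 = (-1.6981,2.7517,2.1653)
cross product → J_v[:, 4] = (1.1802,2.5267,-2.2854)
J_ω[:, 4] = z_4
entry J[3][4] = -0.6124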